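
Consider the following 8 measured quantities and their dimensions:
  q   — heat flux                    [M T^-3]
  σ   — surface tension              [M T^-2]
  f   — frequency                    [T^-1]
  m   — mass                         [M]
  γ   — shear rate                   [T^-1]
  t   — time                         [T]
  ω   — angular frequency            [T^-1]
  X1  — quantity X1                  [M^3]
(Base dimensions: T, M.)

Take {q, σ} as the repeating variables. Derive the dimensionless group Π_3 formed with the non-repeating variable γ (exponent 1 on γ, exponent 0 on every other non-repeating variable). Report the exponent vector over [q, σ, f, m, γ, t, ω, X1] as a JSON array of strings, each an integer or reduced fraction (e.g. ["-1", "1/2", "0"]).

Exponent matrix [T,M] × [q,σ,f,m,γ,t,ω,X1]:
  T: [-3 -2 -1  0 -1  1 -1  0]
  M: [ 1  1  0  1  0  0  0  3]
Echelon form has 2 nonzero rows (pivots: q,σ)
Repeat: q,σ; free: f,m,γ,t,ω,X1
RREF:
  r0: [   1    0    1   -2    1   -1    1   -6]
  r1: [   0    1   -1    3   -1    1   -1    9]
Fix exponent of γ at 1, f at 0, m at 0, t at 0, ω at 0, X1 at 0; solve each RREF row for its pivot's exponent:
  r0: exp(q) + (1)·1 = 0 ⇒ exp(q) = -1
  r1: exp(σ) + (-1)·1 = 0 ⇒ exp(σ) = 1
Π_3 = q^-1 · σ · γ

["-1", "1", "0", "0", "1", "0", "0", "0"]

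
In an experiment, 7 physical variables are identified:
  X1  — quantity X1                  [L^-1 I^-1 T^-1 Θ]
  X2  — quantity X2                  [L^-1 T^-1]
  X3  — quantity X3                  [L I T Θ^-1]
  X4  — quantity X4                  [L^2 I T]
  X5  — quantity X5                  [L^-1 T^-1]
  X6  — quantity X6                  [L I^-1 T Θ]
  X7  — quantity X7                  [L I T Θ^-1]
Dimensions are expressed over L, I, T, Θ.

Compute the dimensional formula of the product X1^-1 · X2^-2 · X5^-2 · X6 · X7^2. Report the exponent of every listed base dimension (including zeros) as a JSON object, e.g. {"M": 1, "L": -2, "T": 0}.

Write exponents as rows L,I,T,Θ / cols X1,X2,X3,X4,X5,X6,X7:
  L: [-1 -1  1  2 -1  1  1]
  I: [-1  0  1  1  0 -1  1]
  T: [-1 -1  1  1 -1  1  1]
  Θ: [ 1  0 -1  0  0  1 -1]
  [L]: (-1)·-1+(-2)·-1+(-2)·-1+(1)·1+(2)·1 = 8
  [I]: (-1)·-1+(-2)·0+(-2)·0+(1)·-1+(2)·1 = 2
  [T]: (-1)·-1+(-2)·-1+(-2)·-1+(1)·1+(2)·1 = 8
  [Θ]: (-1)·1+(-2)·0+(-2)·0+(1)·1+(2)·-1 = -2
⇒ L^8 I^2 T^8 Θ^-2

{"L": 8, "I": 2, "T": 8, "Θ": -2}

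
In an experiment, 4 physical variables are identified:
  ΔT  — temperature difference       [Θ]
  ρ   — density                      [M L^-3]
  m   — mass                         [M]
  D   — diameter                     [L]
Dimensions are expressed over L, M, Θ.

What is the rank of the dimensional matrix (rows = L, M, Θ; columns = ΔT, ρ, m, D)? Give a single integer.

3

Write exponents as rows L,M,Θ / cols ΔT,ρ,m,D:
  L: [ 0 -3  0  1]
  M: [ 0  1  1  0]
  Θ: [ 1  0  0  0]
Echelon form has 3 nonzero rows (pivots: ΔT,ρ,m)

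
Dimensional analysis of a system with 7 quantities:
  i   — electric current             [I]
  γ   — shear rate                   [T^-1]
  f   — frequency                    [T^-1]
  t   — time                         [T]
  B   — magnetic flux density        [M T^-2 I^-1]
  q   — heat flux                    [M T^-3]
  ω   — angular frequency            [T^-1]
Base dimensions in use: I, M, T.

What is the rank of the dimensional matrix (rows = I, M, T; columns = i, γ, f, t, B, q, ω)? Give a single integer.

3

Exponent matrix [I,M,T] × [i,γ,f,t,B,q,ω]:
  I: [ 1  0  0  0 -1  0  0]
  M: [ 0  0  0  0  1  1  0]
  T: [ 0 -1 -1  1 -2 -3 -1]
Echelon form has 3 nonzero rows (pivots: i,γ,B)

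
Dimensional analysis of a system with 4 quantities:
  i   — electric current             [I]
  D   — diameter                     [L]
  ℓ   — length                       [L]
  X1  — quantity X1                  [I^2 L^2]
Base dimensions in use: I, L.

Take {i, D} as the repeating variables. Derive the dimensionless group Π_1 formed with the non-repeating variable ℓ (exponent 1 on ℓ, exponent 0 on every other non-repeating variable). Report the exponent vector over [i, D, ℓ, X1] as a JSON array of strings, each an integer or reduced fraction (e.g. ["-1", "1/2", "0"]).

["0", "-1", "1", "0"]

Write exponents as rows I,L / cols i,D,ℓ,X1:
  I: [ 1  0  0  2]
  L: [ 0  1  1  2]
Row reduction gives pivot columns i,D; rank = 2
Pivot set = {i,D}, free = {ℓ,X1}
RREF:
  r0: [   1    0    0    2]
  r1: [   0    1    1    2]
Fix exponent of ℓ at 1, X1 at 0; solve each RREF row for its pivot's exponent:
  r0: exp(i) + (0)·1 = 0 ⇒ exp(i) = 0
  r1: exp(D) + (1)·1 = 0 ⇒ exp(D) = -1
Π_1 = D^-1 · ℓ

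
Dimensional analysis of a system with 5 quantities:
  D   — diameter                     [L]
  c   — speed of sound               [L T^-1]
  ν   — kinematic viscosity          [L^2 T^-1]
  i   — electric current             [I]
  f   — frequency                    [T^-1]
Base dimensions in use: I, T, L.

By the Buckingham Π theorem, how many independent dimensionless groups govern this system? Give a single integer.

2

Exponent matrix [I,T,L] × [D,c,ν,i,f]:
  I: [ 0  0  0  1  0]
  T: [ 0 -1 -1  0 -1]
  L: [ 1  1  2  0  0]
Echelon form has 3 nonzero rows (pivots: D,c,i)
5 vars − rank 3 = 2 Π groups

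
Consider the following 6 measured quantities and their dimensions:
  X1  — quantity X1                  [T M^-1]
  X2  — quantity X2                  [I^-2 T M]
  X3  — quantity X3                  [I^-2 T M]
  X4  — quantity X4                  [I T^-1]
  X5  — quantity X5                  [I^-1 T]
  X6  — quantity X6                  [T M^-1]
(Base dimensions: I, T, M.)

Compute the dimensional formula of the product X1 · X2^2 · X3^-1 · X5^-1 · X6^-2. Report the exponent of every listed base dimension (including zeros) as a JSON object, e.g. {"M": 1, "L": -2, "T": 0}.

Exponent matrix [I,T,M] × [X1,X2,X3,X4,X5,X6]:
  I: [ 0 -2 -2  1 -1  0]
  T: [ 1  1  1 -1  1  1]
  M: [-1  1  1  0  0 -1]
  [I]: (1)·0+(2)·-2+(-1)·-2+(-1)·-1+(-2)·0 = -1
  [T]: (1)·1+(2)·1+(-1)·1+(-1)·1+(-2)·1 = -1
  [M]: (1)·-1+(2)·1+(-1)·1+(-1)·0+(-2)·-1 = 2
⇒ I^-1 T^-1 M^2

{"I": -1, "T": -1, "M": 2}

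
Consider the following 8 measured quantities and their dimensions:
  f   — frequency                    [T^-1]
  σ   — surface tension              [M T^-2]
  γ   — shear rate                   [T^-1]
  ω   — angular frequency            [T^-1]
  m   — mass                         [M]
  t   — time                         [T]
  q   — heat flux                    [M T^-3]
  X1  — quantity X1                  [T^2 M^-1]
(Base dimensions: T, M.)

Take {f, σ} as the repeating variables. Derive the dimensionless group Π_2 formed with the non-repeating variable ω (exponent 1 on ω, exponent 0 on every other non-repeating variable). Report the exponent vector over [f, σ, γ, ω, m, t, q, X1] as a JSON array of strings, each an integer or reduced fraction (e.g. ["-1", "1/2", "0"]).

Exponent matrix [T,M] × [f,σ,γ,ω,m,t,q,X1]:
  T: [-1 -2 -1 -1  0  1 -3  2]
  M: [ 0  1  0  0  1  0  1 -1]
Row reduction gives pivot columns f,σ; rank = 2
Pivot set = {f,σ}, free = {γ,ω,m,t,q,X1}
RREF:
  r0: [   1    0    1    1   -2   -1    1    0]
  r1: [   0    1    0    0    1    0    1   -1]
Fix exponent of ω at 1, γ at 0, m at 0, t at 0, q at 0, X1 at 0; solve each RREF row for its pivot's exponent:
  r0: exp(f) + (1)·1 = 0 ⇒ exp(f) = -1
  r1: exp(σ) + (0)·1 = 0 ⇒ exp(σ) = 0
Π_2 = f^-1 · ω

["-1", "0", "0", "1", "0", "0", "0", "0"]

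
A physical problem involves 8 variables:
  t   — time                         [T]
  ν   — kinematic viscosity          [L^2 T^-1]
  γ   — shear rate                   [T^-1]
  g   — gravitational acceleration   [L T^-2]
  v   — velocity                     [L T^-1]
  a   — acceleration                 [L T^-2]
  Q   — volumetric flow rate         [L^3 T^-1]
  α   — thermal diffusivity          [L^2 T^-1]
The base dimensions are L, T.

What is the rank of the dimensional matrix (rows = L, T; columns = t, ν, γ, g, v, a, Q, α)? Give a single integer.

2

Write exponents as rows L,T / cols t,ν,γ,g,v,a,Q,α:
  L: [ 0  2  0  1  1  1  3  2]
  T: [ 1 -1 -1 -2 -1 -2 -1 -1]
Echelon form has 2 nonzero rows (pivots: t,ν)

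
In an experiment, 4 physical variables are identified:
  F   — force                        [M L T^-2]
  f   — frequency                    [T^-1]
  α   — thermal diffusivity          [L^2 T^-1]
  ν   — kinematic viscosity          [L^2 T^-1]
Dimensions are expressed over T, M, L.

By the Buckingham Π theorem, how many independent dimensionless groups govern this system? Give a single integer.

1

Write exponents as rows T,M,L / cols F,f,α,ν:
  T: [-2 -1 -1 -1]
  M: [ 1  0  0  0]
  L: [ 1  0  2  2]
RREF → pivots at {F,f,α} ⇒ r = 3
n=4, r=3 ⇒ 1 dimensionless group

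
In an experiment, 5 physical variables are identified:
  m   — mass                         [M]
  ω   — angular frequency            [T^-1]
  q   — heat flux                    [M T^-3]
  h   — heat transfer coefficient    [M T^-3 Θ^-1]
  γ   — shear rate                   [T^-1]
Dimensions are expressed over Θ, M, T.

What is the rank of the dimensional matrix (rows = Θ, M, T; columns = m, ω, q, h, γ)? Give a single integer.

Dimensional matrix (Θ×M×T by m×ω×q×h×γ):
  Θ: [ 0  0  0 -1  0]
  M: [ 1  0  1  1  0]
  T: [ 0 -1 -3 -3 -1]
RREF → pivots at {m,ω,h} ⇒ r = 3

3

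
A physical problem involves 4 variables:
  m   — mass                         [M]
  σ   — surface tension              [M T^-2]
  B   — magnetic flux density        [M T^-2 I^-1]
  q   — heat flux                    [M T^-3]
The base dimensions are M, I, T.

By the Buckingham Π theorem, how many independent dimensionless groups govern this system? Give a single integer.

Write exponents as rows M,I,T / cols m,σ,B,q:
  M: [ 1  1  1  1]
  I: [ 0  0 -1  0]
  T: [ 0 -2 -2 -3]
RREF → pivots at {m,σ,B} ⇒ r = 3
4 vars − rank 3 = 1 Π group

1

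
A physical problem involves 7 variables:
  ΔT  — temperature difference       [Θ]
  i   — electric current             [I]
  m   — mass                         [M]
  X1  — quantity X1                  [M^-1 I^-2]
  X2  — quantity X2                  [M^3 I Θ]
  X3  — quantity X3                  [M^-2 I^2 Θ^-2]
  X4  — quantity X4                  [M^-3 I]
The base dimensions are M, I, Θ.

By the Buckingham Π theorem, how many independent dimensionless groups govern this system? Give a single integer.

Write exponents as rows M,I,Θ / cols ΔT,i,m,X1,X2,X3,X4:
  M: [ 0  0  1 -1  3 -2 -3]
  I: [ 0  1  0 -2  1  2  1]
  Θ: [ 1  0  0  0  1 -2  0]
Echelon form has 3 nonzero rows (pivots: ΔT,i,m)
n=7, r=3 ⇒ 4 dimensionless groups

4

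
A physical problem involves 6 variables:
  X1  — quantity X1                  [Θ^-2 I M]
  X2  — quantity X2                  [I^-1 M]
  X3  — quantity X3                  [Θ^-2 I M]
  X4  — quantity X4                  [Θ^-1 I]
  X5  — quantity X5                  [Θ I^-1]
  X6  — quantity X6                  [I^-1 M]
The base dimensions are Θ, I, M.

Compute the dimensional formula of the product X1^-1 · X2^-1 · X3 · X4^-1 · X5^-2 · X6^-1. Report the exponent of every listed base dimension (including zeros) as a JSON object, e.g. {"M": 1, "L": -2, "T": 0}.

Dimensional matrix (Θ×I×M by X1×X2×X3×X4×X5×X6):
  Θ: [-2  0 -2 -1  1  0]
  I: [ 1 -1  1  1 -1 -1]
  M: [ 1  1  1  0  0  1]
  [Θ]: (-1)·-2+(-1)·0+(1)·-2+(-1)·-1+(-2)·1+(-1)·0 = -1
  [I]: (-1)·1+(-1)·-1+(1)·1+(-1)·1+(-2)·-1+(-1)·-1 = 3
  [M]: (-1)·1+(-1)·1+(1)·1+(-1)·0+(-2)·0+(-1)·1 = -2
⇒ Θ^-1 I^3 M^-2

{"Θ": -1, "I": 3, "M": -2}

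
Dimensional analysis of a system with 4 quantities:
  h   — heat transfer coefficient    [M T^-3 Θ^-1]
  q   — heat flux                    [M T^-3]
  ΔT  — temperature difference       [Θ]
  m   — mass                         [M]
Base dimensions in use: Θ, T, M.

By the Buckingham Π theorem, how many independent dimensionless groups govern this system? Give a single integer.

Exponent matrix [Θ,T,M] × [h,q,ΔT,m]:
  Θ: [-1  0  1  0]
  T: [-3 -3  0  0]
  M: [ 1  1  0  1]
Row reduction gives pivot columns h,q,m; rank = 3
n=4, r=3 ⇒ 1 dimensionless group

1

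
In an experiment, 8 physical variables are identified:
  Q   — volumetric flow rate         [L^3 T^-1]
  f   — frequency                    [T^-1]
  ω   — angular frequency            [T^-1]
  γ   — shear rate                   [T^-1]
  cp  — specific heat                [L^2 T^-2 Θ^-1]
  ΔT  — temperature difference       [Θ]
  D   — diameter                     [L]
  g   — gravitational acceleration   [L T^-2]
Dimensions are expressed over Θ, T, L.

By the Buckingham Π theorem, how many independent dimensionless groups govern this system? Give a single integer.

Exponent matrix [Θ,T,L] × [Q,f,ω,γ,cp,ΔT,D,g]:
  Θ: [ 0  0  0  0 -1  1  0  0]
  T: [-1 -1 -1 -1 -2  0  0 -2]
  L: [ 3  0  0  0  2  0  1  1]
Echelon form has 3 nonzero rows (pivots: Q,f,cp)
Π count = n − r = 8 − 3 = 5

5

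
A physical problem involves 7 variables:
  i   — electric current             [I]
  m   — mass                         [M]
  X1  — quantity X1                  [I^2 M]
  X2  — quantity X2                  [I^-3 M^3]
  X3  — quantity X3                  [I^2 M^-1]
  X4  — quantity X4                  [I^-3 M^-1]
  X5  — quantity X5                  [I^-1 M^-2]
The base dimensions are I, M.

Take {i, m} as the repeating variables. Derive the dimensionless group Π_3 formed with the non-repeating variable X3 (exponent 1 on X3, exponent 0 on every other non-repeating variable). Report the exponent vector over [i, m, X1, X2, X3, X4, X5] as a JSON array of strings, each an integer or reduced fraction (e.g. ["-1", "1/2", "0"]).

Dimensional matrix (I×M by i×m×X1×X2×X3×X4×X5):
  I: [ 1  0  2 -3  2 -3 -1]
  M: [ 0  1  1  3 -1 -1 -2]
Echelon form has 2 nonzero rows (pivots: i,m)
Pivot set = {i,m}, free = {X1,X2,X3,X4,X5}
RREF:
  r0: [   1    0    2   -3    2   -3   -1]
  r1: [   0    1    1    3   -1   -1   -2]
Fix exponent of X3 at 1, X1 at 0, X2 at 0, X4 at 0, X5 at 0; solve each RREF row for its pivot's exponent:
  r0: exp(i) + (2)·1 = 0 ⇒ exp(i) = -2
  r1: exp(m) + (-1)·1 = 0 ⇒ exp(m) = 1
Π_3 = i^-2 · m · X3

["-2", "1", "0", "0", "1", "0", "0"]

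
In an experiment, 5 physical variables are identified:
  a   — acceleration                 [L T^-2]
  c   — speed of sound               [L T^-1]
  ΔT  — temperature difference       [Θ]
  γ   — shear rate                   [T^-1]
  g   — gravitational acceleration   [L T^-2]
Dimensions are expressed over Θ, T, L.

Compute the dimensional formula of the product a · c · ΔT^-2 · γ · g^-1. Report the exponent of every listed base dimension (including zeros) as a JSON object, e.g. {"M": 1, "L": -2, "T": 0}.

{"Θ": -2, "T": -2, "L": 1}

Write exponents as rows Θ,T,L / cols a,c,ΔT,γ,g:
  Θ: [ 0  0  1  0  0]
  T: [-2 -1  0 -1 -2]
  L: [ 1  1  0  0  1]
  [Θ]: (1)·0+(1)·0+(-2)·1+(1)·0+(-1)·0 = -2
  [T]: (1)·-2+(1)·-1+(-2)·0+(1)·-1+(-1)·-2 = -2
  [L]: (1)·1+(1)·1+(-2)·0+(1)·0+(-1)·1 = 1
⇒ Θ^-2 T^-2 L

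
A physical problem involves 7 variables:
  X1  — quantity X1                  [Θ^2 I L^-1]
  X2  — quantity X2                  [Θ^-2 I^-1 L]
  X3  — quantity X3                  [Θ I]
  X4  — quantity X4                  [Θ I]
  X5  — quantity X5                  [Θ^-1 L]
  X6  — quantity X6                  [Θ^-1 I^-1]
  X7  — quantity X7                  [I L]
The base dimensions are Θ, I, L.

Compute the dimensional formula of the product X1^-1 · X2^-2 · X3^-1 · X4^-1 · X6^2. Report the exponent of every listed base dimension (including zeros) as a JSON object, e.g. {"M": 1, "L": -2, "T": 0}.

{"Θ": -2, "I": -3, "L": -1}

Dimensional matrix (Θ×I×L by X1×X2×X3×X4×X5×X6×X7):
  Θ: [ 2 -2  1  1 -1 -1  0]
  I: [ 1 -1  1  1  0 -1  1]
  L: [-1  1  0  0  1  0  1]
  [Θ]: (-1)·2+(-2)·-2+(-1)·1+(-1)·1+(2)·-1 = -2
  [I]: (-1)·1+(-2)·-1+(-1)·1+(-1)·1+(2)·-1 = -3
  [L]: (-1)·-1+(-2)·1+(-1)·0+(-1)·0+(2)·0 = -1
⇒ Θ^-2 I^-3 L^-1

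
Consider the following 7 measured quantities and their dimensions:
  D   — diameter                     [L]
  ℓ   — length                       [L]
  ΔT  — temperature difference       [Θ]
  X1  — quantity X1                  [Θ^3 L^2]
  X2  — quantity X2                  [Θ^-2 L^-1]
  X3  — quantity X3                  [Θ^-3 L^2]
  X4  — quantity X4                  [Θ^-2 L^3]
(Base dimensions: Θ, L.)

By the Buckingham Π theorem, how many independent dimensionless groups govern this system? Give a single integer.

5

Exponent matrix [Θ,L] × [D,ℓ,ΔT,X1,X2,X3,X4]:
  Θ: [ 0  0  1  3 -2 -3 -2]
  L: [ 1  1  0  2 -1  2  3]
Echelon form has 2 nonzero rows (pivots: D,ΔT)
Π count = n − r = 7 − 2 = 5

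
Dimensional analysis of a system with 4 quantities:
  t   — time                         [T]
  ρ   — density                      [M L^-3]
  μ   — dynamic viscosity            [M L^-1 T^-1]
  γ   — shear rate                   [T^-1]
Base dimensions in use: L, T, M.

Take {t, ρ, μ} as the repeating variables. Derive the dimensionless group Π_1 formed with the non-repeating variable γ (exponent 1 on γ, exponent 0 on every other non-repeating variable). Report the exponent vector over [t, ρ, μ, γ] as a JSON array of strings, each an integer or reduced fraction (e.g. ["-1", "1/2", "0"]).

["1", "0", "0", "1"]

Write exponents as rows L,T,M / cols t,ρ,μ,γ:
  L: [ 0 -3 -1  0]
  T: [ 1  0 -1 -1]
  M: [ 0  1  1  0]
Row reduction gives pivot columns t,ρ,μ; rank = 3
Repeat: t,ρ,μ; free: γ
RREF:
  r0: [   1    0    0   -1]
  r1: [   0    1    0    0]
  r2: [   0    0    1    0]
Fix exponent of γ at 1; solve each RREF row for its pivot's exponent:
  r0: exp(t) + (-1)·1 = 0 ⇒ exp(t) = 1
  r1: exp(ρ) + (0)·1 = 0 ⇒ exp(ρ) = 0
  r2: exp(μ) + (0)·1 = 0 ⇒ exp(μ) = 0
Π_1 = t · γ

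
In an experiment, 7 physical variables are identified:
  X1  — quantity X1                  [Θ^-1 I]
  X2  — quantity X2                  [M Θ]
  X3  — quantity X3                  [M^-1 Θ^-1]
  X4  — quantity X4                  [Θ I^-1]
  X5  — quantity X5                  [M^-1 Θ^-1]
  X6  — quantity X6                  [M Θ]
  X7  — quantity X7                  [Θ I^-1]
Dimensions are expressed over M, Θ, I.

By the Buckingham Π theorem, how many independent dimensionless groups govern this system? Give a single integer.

Exponent matrix [M,Θ,I] × [X1,X2,X3,X4,X5,X6,X7]:
  M: [ 0  1 -1  0 -1  1  0]
  Θ: [-1  1 -1  1 -1  1  1]
  I: [ 1  0  0 -1  0  0 -1]
RREF → pivots at {X1,X2} ⇒ r = 2
Π count = n − r = 7 − 2 = 5

5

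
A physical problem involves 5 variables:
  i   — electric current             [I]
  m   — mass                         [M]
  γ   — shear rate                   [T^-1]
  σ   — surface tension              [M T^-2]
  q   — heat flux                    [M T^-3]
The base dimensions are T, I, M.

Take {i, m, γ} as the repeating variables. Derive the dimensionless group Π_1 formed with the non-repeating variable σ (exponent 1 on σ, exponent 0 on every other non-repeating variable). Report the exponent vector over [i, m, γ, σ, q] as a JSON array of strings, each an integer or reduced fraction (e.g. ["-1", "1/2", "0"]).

["0", "-1", "-2", "1", "0"]

Exponent matrix [T,I,M] × [i,m,γ,σ,q]:
  T: [ 0  0 -1 -2 -3]
  I: [ 1  0  0  0  0]
  M: [ 0  1  0  1  1]
Row reduction gives pivot columns i,m,γ; rank = 3
Repeat: i,m,γ; free: σ,q
RREF:
  r0: [   1    0    0    0    0]
  r1: [   0    1    0    1    1]
  r2: [   0    0    1    2    3]
Fix exponent of σ at 1, q at 0; solve each RREF row for its pivot's exponent:
  r0: exp(i) + (0)·1 = 0 ⇒ exp(i) = 0
  r1: exp(m) + (1)·1 = 0 ⇒ exp(m) = -1
  r2: exp(γ) + (2)·1 = 0 ⇒ exp(γ) = -2
Π_1 = m^-1 · γ^-2 · σ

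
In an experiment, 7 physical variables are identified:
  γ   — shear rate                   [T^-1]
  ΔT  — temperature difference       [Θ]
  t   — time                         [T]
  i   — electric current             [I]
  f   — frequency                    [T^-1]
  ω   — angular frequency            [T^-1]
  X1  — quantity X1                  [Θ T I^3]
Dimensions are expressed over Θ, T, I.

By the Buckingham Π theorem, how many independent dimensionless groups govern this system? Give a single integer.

Dimensional matrix (Θ×T×I by γ×ΔT×t×i×f×ω×X1):
  Θ: [ 0  1  0  0  0  0  1]
  T: [-1  0  1  0 -1 -1  1]
  I: [ 0  0  0  1  0  0  3]
RREF → pivots at {γ,ΔT,i} ⇒ r = 3
7 vars − rank 3 = 4 Π groups

4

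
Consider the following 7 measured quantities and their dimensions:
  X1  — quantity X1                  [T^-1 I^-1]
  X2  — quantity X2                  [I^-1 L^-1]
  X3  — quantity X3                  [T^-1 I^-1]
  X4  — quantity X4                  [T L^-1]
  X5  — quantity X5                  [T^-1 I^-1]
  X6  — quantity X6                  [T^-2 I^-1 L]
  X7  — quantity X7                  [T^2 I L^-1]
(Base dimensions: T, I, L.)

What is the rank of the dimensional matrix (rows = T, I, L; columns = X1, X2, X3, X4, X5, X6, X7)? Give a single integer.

Exponent matrix [T,I,L] × [X1,X2,X3,X4,X5,X6,X7]:
  T: [-1  0 -1  1 -1 -2  2]
  I: [-1 -1 -1  0 -1 -1  1]
  L: [ 0 -1  0 -1  0  1 -1]
Echelon form has 2 nonzero rows (pivots: X1,X2)

2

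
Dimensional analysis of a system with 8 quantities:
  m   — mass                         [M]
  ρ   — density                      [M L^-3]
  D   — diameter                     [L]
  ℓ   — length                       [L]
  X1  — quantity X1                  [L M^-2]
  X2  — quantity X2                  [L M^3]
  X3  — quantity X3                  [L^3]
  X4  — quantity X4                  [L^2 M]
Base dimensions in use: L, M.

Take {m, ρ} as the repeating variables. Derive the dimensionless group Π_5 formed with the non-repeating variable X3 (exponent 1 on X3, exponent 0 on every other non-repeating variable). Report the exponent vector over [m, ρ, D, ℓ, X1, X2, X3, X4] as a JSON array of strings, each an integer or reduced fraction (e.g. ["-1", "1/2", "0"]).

Write exponents as rows L,M / cols m,ρ,D,ℓ,X1,X2,X3,X4:
  L: [ 0 -3  1  1  1  1  3  2]
  M: [ 1  1  0  0 -2  3  0  1]
Row reduction gives pivot columns m,ρ; rank = 2
Pivot set = {m,ρ}, free = {D,ℓ,X1,X2,X3,X4}
RREF:
  r0: [   1    0  1/3  1/3 -5/3 10/3    1  5/3]
  r1: [   0    1 -1/3 -1/3 -1/3 -1/3   -1 -2/3]
Fix exponent of X3 at 1, D at 0, ℓ at 0, X1 at 0, X2 at 0, X4 at 0; solve each RREF row for its pivot's exponent:
  r0: exp(m) + (1)·1 = 0 ⇒ exp(m) = -1
  r1: exp(ρ) + (-1)·1 = 0 ⇒ exp(ρ) = 1
Π_5 = m^-1 · ρ · X3

["-1", "1", "0", "0", "0", "0", "1", "0"]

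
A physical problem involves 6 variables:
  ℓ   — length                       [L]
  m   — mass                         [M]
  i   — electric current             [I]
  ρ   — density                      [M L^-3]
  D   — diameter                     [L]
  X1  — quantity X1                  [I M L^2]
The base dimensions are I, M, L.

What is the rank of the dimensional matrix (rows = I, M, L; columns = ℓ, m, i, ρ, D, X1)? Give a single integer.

Dimensional matrix (I×M×L by ℓ×m×i×ρ×D×X1):
  I: [ 0  0  1  0  0  1]
  M: [ 0  1  0  1  0  1]
  L: [ 1  0  0 -3  1  2]
Row reduction gives pivot columns ℓ,m,i; rank = 3

3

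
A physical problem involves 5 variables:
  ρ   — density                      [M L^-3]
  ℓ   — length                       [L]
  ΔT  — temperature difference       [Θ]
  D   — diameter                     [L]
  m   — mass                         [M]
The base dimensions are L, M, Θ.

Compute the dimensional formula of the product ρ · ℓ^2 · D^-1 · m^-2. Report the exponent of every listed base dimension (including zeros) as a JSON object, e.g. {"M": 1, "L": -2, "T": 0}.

{"L": -2, "M": -1, "Θ": 0}

Dimensional matrix (L×M×Θ by ρ×ℓ×ΔT×D×m):
  L: [-3  1  0  1  0]
  M: [ 1  0  0  0  1]
  Θ: [ 0  0  1  0  0]
  [L]: (1)·-3+(2)·1+(-1)·1+(-2)·0 = -2
  [M]: (1)·1+(2)·0+(-1)·0+(-2)·1 = -1
  [Θ]: (1)·0+(2)·0+(-1)·0+(-2)·0 = 0
⇒ L^-2 M^-1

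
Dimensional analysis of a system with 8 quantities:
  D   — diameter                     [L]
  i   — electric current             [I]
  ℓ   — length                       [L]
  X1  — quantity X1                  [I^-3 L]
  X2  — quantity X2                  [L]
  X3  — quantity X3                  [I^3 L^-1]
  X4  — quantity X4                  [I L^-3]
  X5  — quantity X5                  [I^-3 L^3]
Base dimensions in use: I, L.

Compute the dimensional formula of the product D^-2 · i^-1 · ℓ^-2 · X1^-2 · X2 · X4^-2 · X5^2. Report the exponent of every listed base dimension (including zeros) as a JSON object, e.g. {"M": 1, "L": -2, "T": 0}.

{"I": -3, "L": 7}

Dimensional matrix (I×L by D×i×ℓ×X1×X2×X3×X4×X5):
  I: [ 0  1  0 -3  0  3  1 -3]
  L: [ 1  0  1  1  1 -1 -3  3]
  [I]: (-2)·0+(-1)·1+(-2)·0+(-2)·-3+(1)·0+(-2)·1+(2)·-3 = -3
  [L]: (-2)·1+(-1)·0+(-2)·1+(-2)·1+(1)·1+(-2)·-3+(2)·3 = 7
⇒ I^-3 L^7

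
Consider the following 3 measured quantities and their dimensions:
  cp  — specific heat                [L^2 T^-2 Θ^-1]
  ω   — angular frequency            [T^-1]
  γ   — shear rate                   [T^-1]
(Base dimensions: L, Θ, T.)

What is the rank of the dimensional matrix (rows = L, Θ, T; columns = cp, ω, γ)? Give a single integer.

2

Dimensional matrix (L×Θ×T by cp×ω×γ):
  L: [ 2  0  0]
  Θ: [-1  0  0]
  T: [-2 -1 -1]
RREF → pivots at {cp,ω} ⇒ r = 2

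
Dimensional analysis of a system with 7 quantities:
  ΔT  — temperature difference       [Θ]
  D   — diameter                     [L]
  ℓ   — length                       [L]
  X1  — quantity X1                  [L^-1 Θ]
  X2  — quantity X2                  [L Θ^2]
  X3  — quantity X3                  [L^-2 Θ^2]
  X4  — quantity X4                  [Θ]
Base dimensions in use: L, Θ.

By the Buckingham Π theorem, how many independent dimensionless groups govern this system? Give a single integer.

5

Write exponents as rows L,Θ / cols ΔT,D,ℓ,X1,X2,X3,X4:
  L: [ 0  1  1 -1  1 -2  0]
  Θ: [ 1  0  0  1  2  2  1]
RREF → pivots at {ΔT,D} ⇒ r = 2
7 vars − rank 2 = 5 Π groups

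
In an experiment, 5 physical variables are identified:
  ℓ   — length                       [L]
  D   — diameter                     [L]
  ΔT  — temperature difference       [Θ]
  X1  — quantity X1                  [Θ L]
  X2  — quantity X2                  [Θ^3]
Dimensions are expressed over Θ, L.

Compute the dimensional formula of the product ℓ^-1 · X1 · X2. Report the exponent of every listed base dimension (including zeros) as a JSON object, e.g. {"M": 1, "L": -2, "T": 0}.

{"Θ": 4, "L": 0}

Write exponents as rows Θ,L / cols ℓ,D,ΔT,X1,X2:
  Θ: [ 0  0  1  1  3]
  L: [ 1  1  0  1  0]
  [Θ]: (-1)·0+(1)·1+(1)·3 = 4
  [L]: (-1)·1+(1)·1+(1)·0 = 0
⇒ Θ^4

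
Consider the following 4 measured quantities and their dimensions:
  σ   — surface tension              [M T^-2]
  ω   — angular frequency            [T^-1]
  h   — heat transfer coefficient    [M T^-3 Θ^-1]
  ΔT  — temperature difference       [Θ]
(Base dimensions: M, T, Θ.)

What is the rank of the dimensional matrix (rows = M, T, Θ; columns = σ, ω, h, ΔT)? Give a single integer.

Write exponents as rows M,T,Θ / cols σ,ω,h,ΔT:
  M: [ 1  0  1  0]
  T: [-2 -1 -3  0]
  Θ: [ 0  0 -1  1]
RREF → pivots at {σ,ω,h} ⇒ r = 3

3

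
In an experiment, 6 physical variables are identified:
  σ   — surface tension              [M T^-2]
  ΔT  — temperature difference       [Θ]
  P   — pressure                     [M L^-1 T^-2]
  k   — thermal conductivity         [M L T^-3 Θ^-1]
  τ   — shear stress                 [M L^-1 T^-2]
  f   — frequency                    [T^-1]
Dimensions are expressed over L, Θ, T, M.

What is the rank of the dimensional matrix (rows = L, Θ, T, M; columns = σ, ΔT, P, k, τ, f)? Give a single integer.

4

Dimensional matrix (L×Θ×T×M by σ×ΔT×P×k×τ×f):
  L: [ 0  0 -1  1 -1  0]
  Θ: [ 0  1  0 -1  0  0]
  T: [-2  0 -2 -3 -2 -1]
  M: [ 1  0  1  1  1  0]
RREF → pivots at {σ,ΔT,P,k} ⇒ r = 4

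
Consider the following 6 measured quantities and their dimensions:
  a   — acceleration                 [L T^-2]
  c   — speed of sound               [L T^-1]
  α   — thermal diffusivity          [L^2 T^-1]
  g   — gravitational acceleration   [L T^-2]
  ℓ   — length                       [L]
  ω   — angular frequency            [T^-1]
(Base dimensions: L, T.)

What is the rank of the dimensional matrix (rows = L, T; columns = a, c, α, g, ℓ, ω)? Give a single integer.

Dimensional matrix (L×T by a×c×α×g×ℓ×ω):
  L: [ 1  1  2  1  1  0]
  T: [-2 -1 -1 -2  0 -1]
RREF → pivots at {a,c} ⇒ r = 2

2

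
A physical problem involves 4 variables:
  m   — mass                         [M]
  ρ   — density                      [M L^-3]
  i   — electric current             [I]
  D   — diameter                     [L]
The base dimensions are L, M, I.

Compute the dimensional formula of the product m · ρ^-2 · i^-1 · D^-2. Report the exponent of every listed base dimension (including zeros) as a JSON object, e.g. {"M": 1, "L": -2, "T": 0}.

Write exponents as rows L,M,I / cols m,ρ,i,D:
  L: [ 0 -3  0  1]
  M: [ 1  1  0  0]
  I: [ 0  0  1  0]
  [L]: (1)·0+(-2)·-3+(-1)·0+(-2)·1 = 4
  [M]: (1)·1+(-2)·1+(-1)·0+(-2)·0 = -1
  [I]: (1)·0+(-2)·0+(-1)·1+(-2)·0 = -1
⇒ L^4 M^-1 I^-1

{"L": 4, "M": -1, "I": -1}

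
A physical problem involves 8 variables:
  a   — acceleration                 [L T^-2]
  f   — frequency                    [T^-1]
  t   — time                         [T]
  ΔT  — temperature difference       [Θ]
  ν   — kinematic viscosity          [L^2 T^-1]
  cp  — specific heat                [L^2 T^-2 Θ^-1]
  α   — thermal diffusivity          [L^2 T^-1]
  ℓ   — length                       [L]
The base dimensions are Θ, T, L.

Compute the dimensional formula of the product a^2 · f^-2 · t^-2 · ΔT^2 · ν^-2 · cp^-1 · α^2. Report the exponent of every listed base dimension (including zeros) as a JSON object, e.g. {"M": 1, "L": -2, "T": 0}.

{"Θ": 3, "T": -2, "L": 0}

Exponent matrix [Θ,T,L] × [a,f,t,ΔT,ν,cp,α,ℓ]:
  Θ: [ 0  0  0  1  0 -1  0  0]
  T: [-2 -1  1  0 -1 -2 -1  0]
  L: [ 1  0  0  0  2  2  2  1]
  [Θ]: (2)·0+(-2)·0+(-2)·0+(2)·1+(-2)·0+(-1)·-1+(2)·0 = 3
  [T]: (2)·-2+(-2)·-1+(-2)·1+(2)·0+(-2)·-1+(-1)·-2+(2)·-1 = -2
  [L]: (2)·1+(-2)·0+(-2)·0+(2)·0+(-2)·2+(-1)·2+(2)·2 = 0
⇒ Θ^3 T^-2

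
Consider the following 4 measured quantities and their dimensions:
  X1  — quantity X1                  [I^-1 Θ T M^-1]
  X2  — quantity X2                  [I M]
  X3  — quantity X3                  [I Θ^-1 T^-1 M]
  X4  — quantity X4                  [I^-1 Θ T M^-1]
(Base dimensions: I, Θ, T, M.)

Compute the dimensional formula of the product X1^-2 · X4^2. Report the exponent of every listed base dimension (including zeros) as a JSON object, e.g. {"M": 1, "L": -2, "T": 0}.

Exponent matrix [I,Θ,T,M] × [X1,X2,X3,X4]:
  I: [-1  1  1 -1]
  Θ: [ 1  0 -1  1]
  T: [ 1  0 -1  1]
  M: [-1  1  1 -1]
  [I]: (-2)·-1+(2)·-1 = 0
  [Θ]: (-2)·1+(2)·1 = 0
  [T]: (-2)·1+(2)·1 = 0
  [M]: (-2)·-1+(2)·-1 = 0
⇒ 1 (dimensionless)

{"I": 0, "Θ": 0, "T": 0, "M": 0}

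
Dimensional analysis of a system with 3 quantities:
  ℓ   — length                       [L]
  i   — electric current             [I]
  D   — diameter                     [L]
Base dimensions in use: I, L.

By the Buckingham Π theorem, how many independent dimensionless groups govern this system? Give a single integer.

Write exponents as rows I,L / cols ℓ,i,D:
  I: [ 0  1  0]
  L: [ 1  0  1]
Row reduction gives pivot columns ℓ,i; rank = 2
n=3, r=2 ⇒ 1 dimensionless group

1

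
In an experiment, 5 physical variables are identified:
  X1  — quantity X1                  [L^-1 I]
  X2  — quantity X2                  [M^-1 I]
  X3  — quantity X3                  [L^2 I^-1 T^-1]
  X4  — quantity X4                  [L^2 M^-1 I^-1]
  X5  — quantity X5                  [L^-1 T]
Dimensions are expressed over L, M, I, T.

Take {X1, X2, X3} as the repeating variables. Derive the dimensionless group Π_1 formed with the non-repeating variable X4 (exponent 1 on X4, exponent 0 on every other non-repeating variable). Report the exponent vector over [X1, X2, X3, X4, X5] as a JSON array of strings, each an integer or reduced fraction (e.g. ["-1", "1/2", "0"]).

["2", "-1", "0", "1", "0"]

Dimensional matrix (L×M×I×T by X1×X2×X3×X4×X5):
  L: [-1  0  2  2 -1]
  M: [ 0 -1  0 -1  0]
  I: [ 1  1 -1 -1  0]
  T: [ 0  0 -1  0  1]
Row reduction gives pivot columns X1,X2,X3; rank = 3
Repeat: X1,X2,X3; free: X4,X5
RREF:
  r0: [   1    0    0   -2   -1]
  r1: [   0    1    0    1    0]
  r2: [   0    0    1    0   -1]
  r3: [   0    0    0    0    0]
Fix exponent of X4 at 1, X5 at 0; solve each RREF row for its pivot's exponent:
  r0: exp(X1) + (-2)·1 = 0 ⇒ exp(X1) = 2
  r1: exp(X2) + (1)·1 = 0 ⇒ exp(X2) = -1
  r2: exp(X3) + (0)·1 = 0 ⇒ exp(X3) = 0
Π_1 = X1^2 · X2^-1 · X4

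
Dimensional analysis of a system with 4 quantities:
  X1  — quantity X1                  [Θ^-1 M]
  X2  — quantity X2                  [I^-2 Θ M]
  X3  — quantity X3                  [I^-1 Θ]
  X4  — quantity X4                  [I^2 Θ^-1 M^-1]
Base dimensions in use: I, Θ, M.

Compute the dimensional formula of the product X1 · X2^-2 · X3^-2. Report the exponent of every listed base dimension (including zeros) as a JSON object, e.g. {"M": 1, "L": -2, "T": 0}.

{"I": 6, "Θ": -5, "M": -1}

Exponent matrix [I,Θ,M] × [X1,X2,X3,X4]:
  I: [ 0 -2 -1  2]
  Θ: [-1  1  1 -1]
  M: [ 1  1  0 -1]
  [I]: (1)·0+(-2)·-2+(-2)·-1 = 6
  [Θ]: (1)·-1+(-2)·1+(-2)·1 = -5
  [M]: (1)·1+(-2)·1+(-2)·0 = -1
⇒ I^6 Θ^-5 M^-1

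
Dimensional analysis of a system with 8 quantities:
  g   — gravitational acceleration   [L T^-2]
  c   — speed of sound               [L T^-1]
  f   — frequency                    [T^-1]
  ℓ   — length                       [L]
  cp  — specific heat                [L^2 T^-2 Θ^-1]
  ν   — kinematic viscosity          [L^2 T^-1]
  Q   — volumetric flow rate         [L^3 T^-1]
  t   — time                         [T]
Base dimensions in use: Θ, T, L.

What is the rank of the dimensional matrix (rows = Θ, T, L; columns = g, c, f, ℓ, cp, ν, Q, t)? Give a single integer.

Write exponents as rows Θ,T,L / cols g,c,f,ℓ,cp,ν,Q,t:
  Θ: [ 0  0  0  0 -1  0  0  0]
  T: [-2 -1 -1  0 -2 -1 -1  1]
  L: [ 1  1  0  1  2  2  3  0]
Echelon form has 3 nonzero rows (pivots: g,c,cp)

3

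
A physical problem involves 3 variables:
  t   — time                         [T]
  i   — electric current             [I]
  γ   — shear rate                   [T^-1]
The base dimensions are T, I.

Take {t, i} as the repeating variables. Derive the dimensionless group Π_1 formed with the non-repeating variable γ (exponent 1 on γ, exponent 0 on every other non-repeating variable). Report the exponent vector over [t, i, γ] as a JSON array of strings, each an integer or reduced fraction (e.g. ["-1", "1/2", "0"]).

["1", "0", "1"]

Exponent matrix [T,I] × [t,i,γ]:
  T: [ 1  0 -1]
  I: [ 0  1  0]
RREF → pivots at {t,i} ⇒ r = 2
Pivot set = {t,i}, free = {γ}
RREF:
  r0: [   1    0   -1]
  r1: [   0    1    0]
Fix exponent of γ at 1; solve each RREF row for its pivot's exponent:
  r0: exp(t) + (-1)·1 = 0 ⇒ exp(t) = 1
  r1: exp(i) + (0)·1 = 0 ⇒ exp(i) = 0
Π_1 = t · γ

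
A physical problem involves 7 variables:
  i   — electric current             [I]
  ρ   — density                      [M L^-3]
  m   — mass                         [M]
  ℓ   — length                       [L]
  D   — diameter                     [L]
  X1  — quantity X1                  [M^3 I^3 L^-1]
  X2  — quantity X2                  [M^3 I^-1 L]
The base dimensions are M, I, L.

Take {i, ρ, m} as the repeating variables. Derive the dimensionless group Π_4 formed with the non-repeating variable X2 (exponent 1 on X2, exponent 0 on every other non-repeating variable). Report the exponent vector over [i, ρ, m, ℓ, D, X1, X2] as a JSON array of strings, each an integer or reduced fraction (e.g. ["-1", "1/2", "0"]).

["1", "1/3", "-10/3", "0", "0", "0", "1"]

Exponent matrix [M,I,L] × [i,ρ,m,ℓ,D,X1,X2]:
  M: [ 0  1  1  0  0  3  3]
  I: [ 1  0  0  0  0  3 -1]
  L: [ 0 -3  0  1  1 -1  1]
Echelon form has 3 nonzero rows (pivots: i,ρ,m)
Pivot set = {i,ρ,m}, free = {ℓ,D,X1,X2}
RREF:
  r0: [   1    0    0    0    0    3   -1]
  r1: [   0    1    0 -1/3 -1/3  1/3 -1/3]
  r2: [   0    0    1  1/3  1/3  8/3 10/3]
Fix exponent of X2 at 1, ℓ at 0, D at 0, X1 at 0; solve each RREF row for its pivot's exponent:
  r0: exp(i) + (-1)·1 = 0 ⇒ exp(i) = 1
  r1: exp(ρ) + (-1/3)·1 = 0 ⇒ exp(ρ) = 1/3
  r2: exp(m) + (10/3)·1 = 0 ⇒ exp(m) = -10/3
Π_4 = i · ρ^(1/3) · m^(-10/3) · X2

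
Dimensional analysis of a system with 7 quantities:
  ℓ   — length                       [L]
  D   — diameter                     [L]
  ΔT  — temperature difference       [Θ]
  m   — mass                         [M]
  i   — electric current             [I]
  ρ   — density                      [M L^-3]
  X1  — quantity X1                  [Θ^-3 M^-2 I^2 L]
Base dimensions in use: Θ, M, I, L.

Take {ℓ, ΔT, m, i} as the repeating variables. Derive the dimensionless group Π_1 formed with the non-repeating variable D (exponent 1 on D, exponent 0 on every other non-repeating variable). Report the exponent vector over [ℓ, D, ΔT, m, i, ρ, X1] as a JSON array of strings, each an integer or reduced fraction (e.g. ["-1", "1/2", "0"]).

["-1", "1", "0", "0", "0", "0", "0"]

Exponent matrix [Θ,M,I,L] × [ℓ,D,ΔT,m,i,ρ,X1]:
  Θ: [ 0  0  1  0  0  0 -3]
  M: [ 0  0  0  1  0  1 -2]
  I: [ 0  0  0  0  1  0  2]
  L: [ 1  1  0  0  0 -3  1]
Echelon form has 4 nonzero rows (pivots: ℓ,ΔT,m,i)
Pivot set = {ℓ,ΔT,m,i}, free = {D,ρ,X1}
RREF:
  r0: [   1    1    0    0    0   -3    1]
  r1: [   0    0    1    0    0    0   -3]
  r2: [   0    0    0    1    0    1   -2]
  r3: [   0    0    0    0    1    0    2]
Fix exponent of D at 1, ρ at 0, X1 at 0; solve each RREF row for its pivot's exponent:
  r0: exp(ℓ) + (1)·1 = 0 ⇒ exp(ℓ) = -1
  r1: exp(ΔT) + (0)·1 = 0 ⇒ exp(ΔT) = 0
  r2: exp(m) + (0)·1 = 0 ⇒ exp(m) = 0
  r3: exp(i) + (0)·1 = 0 ⇒ exp(i) = 0
Π_1 = ℓ^-1 · D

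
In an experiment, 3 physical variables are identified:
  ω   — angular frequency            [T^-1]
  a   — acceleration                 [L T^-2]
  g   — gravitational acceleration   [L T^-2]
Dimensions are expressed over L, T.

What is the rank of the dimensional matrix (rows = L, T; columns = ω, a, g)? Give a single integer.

2

Dimensional matrix (L×T by ω×a×g):
  L: [ 0  1  1]
  T: [-1 -2 -2]
Row reduction gives pivot columns ω,a; rank = 2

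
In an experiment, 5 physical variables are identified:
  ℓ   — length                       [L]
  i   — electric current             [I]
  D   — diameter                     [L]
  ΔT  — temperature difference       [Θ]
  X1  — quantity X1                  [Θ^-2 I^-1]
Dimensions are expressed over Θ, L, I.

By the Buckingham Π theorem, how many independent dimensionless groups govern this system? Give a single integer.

2

Dimensional matrix (Θ×L×I by ℓ×i×D×ΔT×X1):
  Θ: [ 0  0  0  1 -2]
  L: [ 1  0  1  0  0]
  I: [ 0  1  0  0 -1]
Echelon form has 3 nonzero rows (pivots: ℓ,i,ΔT)
5 vars − rank 3 = 2 Π groups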